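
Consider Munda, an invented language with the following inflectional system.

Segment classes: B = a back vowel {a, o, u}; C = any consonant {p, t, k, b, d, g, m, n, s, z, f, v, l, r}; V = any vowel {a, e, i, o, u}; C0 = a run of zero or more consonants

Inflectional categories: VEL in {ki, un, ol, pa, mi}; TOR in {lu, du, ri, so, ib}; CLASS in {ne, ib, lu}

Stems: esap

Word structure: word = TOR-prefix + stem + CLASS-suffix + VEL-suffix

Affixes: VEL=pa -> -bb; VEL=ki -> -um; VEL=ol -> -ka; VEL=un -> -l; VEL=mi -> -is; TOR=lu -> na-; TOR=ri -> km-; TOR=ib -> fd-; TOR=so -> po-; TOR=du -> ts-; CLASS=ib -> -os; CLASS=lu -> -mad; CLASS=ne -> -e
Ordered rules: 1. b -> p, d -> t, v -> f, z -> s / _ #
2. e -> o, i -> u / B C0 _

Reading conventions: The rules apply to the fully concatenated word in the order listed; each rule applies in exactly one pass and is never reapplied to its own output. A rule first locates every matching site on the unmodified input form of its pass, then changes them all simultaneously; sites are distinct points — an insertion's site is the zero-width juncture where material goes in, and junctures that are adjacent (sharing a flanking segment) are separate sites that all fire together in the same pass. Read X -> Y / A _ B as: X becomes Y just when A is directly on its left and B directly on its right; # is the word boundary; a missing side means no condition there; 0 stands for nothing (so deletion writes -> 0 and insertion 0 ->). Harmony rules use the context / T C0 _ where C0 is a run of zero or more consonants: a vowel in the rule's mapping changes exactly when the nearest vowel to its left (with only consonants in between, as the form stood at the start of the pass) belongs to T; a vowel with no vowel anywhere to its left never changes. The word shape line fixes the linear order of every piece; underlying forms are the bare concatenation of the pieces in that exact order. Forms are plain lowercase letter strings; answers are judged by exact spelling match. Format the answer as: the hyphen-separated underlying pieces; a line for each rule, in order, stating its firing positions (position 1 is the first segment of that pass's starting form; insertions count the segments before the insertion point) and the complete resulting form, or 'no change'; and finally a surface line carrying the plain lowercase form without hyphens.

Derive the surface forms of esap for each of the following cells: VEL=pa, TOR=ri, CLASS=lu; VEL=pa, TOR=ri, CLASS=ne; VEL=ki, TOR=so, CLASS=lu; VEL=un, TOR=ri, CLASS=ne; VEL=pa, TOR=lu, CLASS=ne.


cell VEL=pa, TOR=ri, CLASS=lu:
underlying: km-esap-mad-bb
1. b -> p, d -> t, v -> f, z -> s / _ #: fires at position(s) 11: kmesapmadbp
2. e -> o, i -> u / B C0 _: no change
surface: kmesapmadbp

cell VEL=pa, TOR=ri, CLASS=ne:
underlying: km-esap-e-bb
1. b -> p, d -> t, v -> f, z -> s / _ #: fires at position(s) 9: kmesapebp
2. e -> o, i -> u / B C0 _: fires at position(s) 7: kmesapobp
surface: kmesapobp

cell VEL=ki, TOR=so, CLASS=lu:
underlying: po-esap-mad-um
1. b -> p, d -> t, v -> f, z -> s / _ #: no change
2. e -> o, i -> u / B C0 _: fires at position(s) 3: poosapmadum
surface: poosapmadum

cell VEL=un, TOR=ri, CLASS=ne:
underlying: km-esap-e-l
1. b -> p, d -> t, v -> f, z -> s / _ #: no change
2. e -> o, i -> u / B C0 _: fires at position(s) 7: kmesapol
surface: kmesapol

cell VEL=pa, TOR=lu, CLASS=ne:
underlying: na-esap-e-bb
1. b -> p, d -> t, v -> f, z -> s / _ #: fires at position(s) 9: naesapebp
2. e -> o, i -> u / B C0 _: fires at position(s) 3, 7: naosapobp
surface: naosapobp


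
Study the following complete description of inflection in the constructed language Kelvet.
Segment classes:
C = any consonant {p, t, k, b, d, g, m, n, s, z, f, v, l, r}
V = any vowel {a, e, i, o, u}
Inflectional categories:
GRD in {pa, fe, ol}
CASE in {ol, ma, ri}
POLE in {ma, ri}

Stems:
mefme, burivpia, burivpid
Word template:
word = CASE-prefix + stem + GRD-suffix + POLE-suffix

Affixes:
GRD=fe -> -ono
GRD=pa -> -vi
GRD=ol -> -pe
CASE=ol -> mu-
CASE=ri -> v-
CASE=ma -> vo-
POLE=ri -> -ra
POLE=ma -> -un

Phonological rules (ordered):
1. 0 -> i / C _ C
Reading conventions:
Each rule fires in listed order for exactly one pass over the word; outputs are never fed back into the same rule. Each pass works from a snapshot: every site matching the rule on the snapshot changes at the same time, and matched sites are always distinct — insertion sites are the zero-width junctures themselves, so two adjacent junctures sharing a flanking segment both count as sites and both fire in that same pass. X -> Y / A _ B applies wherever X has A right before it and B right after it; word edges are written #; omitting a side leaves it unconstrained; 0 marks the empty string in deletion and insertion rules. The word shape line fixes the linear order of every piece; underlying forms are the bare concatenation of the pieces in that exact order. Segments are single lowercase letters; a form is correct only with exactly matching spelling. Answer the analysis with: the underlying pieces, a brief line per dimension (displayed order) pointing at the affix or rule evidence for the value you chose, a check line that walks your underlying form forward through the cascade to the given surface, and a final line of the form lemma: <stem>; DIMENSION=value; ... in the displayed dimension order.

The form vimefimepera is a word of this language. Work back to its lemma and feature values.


underlying: v-mefme-pe-ra
GRD=ol - signalled by the affix -pe
CASE=ri - signalled by the affix v-
POLE=ri - signalled by the affix -ra
check: vmefmepera -> vimefimepera
lemma: mefme; GRD=ol; CASE=ri; POLE=ri


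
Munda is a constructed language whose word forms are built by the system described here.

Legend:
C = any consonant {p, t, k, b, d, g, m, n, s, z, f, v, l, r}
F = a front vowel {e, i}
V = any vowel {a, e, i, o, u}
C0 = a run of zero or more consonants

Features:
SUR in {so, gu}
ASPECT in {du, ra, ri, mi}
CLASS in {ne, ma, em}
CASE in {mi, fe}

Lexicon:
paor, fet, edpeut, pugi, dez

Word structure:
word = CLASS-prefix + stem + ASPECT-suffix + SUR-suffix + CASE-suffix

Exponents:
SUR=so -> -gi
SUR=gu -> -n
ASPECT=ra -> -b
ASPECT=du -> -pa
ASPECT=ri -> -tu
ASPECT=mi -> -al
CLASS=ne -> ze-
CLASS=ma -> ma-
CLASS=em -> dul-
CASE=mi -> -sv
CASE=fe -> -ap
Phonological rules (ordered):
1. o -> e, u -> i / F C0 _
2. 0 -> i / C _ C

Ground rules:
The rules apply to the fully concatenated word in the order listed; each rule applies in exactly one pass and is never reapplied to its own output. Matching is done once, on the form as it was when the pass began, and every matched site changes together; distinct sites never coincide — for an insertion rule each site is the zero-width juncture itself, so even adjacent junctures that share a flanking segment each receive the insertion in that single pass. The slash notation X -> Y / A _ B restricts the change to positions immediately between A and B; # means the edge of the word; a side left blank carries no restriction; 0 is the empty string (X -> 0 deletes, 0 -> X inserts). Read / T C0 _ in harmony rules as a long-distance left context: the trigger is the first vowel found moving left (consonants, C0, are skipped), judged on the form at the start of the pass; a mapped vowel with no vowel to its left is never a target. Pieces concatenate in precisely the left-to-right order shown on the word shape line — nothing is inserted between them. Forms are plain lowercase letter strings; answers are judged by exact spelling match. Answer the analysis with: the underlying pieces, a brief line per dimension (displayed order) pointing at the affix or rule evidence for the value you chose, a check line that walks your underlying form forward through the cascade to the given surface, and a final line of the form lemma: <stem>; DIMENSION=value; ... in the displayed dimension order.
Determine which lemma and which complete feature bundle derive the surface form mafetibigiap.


underlying: ma-fet-b-gi-ap
SUR=so - signalled by the affix -gi
ASPECT=ra - signalled by the affix -b
CLASS=ma - signalled by the affix ma-
CASE=fe - signalled by the affix -ap
check: mafetbgiap -> mafetbgiap -> mafetibigiap
lemma: fet; SUR=so; ASPECT=ra; CLASS=ma; CASE=fe


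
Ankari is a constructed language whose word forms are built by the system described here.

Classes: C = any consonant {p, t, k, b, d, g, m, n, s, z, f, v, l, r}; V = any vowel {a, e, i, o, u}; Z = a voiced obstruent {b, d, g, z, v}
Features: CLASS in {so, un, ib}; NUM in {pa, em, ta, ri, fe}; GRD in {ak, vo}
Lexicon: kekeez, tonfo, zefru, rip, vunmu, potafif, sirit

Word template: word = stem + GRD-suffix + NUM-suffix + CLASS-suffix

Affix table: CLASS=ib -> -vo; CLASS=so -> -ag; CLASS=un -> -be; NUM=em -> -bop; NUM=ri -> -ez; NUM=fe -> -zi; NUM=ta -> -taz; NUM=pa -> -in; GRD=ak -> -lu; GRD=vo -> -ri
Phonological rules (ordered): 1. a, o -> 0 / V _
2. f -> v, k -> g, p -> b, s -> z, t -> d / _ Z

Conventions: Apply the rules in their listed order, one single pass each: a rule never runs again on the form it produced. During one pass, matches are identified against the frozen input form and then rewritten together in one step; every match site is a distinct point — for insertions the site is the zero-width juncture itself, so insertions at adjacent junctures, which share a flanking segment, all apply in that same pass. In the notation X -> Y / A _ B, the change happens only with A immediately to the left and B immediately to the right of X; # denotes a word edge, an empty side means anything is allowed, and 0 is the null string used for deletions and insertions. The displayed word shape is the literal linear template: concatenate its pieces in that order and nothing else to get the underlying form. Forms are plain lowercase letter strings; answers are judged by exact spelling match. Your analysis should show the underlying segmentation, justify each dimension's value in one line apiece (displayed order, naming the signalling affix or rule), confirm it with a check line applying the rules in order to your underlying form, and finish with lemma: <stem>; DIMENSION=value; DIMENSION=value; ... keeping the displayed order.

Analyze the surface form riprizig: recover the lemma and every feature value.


underlying: rip-ri-zi-ag
CLASS=so - signalled by the affix -ag
NUM=fe - signalled by the affix -zi
GRD=vo - signalled by the affix -ri
check: ripriziag -> riprizig -> riprizig
lemma: rip; CLASS=so; NUM=fe; GRD=vo


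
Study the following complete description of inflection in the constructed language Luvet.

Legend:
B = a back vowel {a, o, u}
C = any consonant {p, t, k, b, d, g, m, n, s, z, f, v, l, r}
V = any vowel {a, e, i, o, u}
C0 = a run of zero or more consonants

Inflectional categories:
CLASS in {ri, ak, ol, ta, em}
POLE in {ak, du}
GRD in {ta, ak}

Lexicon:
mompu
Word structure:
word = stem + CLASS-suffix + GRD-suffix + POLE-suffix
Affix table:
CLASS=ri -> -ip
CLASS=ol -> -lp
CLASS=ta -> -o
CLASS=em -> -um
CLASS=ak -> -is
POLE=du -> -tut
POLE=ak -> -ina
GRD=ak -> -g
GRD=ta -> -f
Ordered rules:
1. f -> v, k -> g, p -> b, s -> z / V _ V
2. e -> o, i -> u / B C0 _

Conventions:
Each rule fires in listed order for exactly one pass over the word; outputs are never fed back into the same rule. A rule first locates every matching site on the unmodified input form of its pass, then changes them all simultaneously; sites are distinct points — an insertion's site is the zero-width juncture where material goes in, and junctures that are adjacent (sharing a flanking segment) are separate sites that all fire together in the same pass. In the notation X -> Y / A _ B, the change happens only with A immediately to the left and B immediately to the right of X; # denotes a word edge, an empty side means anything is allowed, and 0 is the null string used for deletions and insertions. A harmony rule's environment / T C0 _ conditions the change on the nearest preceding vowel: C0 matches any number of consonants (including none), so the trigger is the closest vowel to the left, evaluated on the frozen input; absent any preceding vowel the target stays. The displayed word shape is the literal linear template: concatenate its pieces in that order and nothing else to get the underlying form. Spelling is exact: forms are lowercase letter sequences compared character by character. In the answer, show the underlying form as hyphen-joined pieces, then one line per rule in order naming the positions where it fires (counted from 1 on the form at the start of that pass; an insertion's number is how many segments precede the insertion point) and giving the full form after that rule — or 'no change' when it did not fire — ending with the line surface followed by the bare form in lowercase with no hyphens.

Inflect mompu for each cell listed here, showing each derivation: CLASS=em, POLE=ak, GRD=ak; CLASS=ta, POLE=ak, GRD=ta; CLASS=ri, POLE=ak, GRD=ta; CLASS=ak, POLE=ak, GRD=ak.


cell CLASS=em, POLE=ak, GRD=ak:
underlying: mompu-um-g-ina
1. f -> v, k -> g, p -> b, s -> z / V _ V: no change
2. e -> o, i -> u / B C0 _: fires at position(s) 9: mompuumguna
surface: mompuumguna

cell CLASS=ta, POLE=ak, GRD=ta:
underlying: mompu-o-f-ina
1. f -> v, k -> g, p -> b, s -> z / V _ V: fires at position(s) 7: mompuovina
2. e -> o, i -> u / B C0 _: fires at position(s) 8: mompuovuna
surface: mompuovuna

cell CLASS=ri, POLE=ak, GRD=ta:
underlying: mompu-ip-f-ina
1. f -> v, k -> g, p -> b, s -> z / V _ V: no change
2. e -> o, i -> u / B C0 _: fires at position(s) 6: mompuupfina
surface: mompuupfina

cell CLASS=ak, POLE=ak, GRD=ak:
underlying: mompu-is-g-ina
1. f -> v, k -> g, p -> b, s -> z / V _ V: no change
2. e -> o, i -> u / B C0 _: fires at position(s) 6: mompuusgina
surface: mompuusgina


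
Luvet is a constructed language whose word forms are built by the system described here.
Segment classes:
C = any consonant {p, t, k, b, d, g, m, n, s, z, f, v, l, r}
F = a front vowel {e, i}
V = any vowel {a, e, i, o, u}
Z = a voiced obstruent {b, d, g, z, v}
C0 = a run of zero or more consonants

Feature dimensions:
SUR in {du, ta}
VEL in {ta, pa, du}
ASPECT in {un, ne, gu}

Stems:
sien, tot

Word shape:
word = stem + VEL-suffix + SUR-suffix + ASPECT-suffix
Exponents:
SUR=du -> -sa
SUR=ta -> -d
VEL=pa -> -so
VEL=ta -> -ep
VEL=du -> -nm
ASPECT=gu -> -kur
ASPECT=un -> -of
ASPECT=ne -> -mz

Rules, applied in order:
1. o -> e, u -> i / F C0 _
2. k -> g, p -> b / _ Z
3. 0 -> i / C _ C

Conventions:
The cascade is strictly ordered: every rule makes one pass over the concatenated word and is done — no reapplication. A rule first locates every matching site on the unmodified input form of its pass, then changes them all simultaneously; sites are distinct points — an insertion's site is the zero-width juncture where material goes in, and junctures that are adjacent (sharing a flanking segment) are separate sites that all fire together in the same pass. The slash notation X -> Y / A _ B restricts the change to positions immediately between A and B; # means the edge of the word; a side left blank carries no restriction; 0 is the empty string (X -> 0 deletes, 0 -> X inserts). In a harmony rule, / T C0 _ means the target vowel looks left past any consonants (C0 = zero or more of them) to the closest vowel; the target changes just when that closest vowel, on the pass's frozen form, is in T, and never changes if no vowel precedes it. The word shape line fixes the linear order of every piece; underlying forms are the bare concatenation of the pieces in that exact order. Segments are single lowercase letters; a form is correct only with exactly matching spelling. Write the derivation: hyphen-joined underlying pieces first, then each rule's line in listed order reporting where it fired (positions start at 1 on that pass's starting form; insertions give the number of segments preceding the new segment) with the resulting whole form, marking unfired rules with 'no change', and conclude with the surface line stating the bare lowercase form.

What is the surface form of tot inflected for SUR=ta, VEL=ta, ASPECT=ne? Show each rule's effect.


underlying: tot-ep-d-mz
1. o -> e, u -> i / F C0 _: no change
2. k -> g, p -> b / _ Z: fires at position(s) 5: totebdmz
3. 0 -> i / C _ C: inserts after position(s) 5, 6, 7: totebidimiz
surface: totebidimiz


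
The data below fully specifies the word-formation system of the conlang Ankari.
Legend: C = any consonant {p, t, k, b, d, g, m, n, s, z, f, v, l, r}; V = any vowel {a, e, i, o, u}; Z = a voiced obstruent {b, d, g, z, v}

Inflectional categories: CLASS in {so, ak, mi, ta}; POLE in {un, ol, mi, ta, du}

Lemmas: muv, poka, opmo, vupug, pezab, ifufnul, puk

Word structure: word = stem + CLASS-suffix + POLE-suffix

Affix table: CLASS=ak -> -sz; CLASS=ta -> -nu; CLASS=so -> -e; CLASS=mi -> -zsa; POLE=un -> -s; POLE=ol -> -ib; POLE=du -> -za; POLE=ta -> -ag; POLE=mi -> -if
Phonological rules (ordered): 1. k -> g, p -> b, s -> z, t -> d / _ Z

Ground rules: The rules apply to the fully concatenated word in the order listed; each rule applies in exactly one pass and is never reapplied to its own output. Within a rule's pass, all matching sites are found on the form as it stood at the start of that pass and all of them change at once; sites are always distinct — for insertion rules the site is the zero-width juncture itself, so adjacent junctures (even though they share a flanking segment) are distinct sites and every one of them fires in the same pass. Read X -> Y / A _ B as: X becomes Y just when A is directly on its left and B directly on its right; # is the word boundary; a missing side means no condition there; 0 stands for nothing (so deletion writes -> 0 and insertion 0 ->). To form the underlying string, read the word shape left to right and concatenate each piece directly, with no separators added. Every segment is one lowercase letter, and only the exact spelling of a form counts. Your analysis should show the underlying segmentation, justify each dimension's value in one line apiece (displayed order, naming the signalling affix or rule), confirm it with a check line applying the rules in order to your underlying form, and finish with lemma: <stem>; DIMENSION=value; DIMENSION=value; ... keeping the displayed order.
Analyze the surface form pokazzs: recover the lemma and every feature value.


underlying: poka-sz-s
CLASS=ak - signalled by the affix -sz
POLE=un - signalled by the affix -s
check: pokaszs -> pokazzs
lemma: poka; CLASS=ak; POLE=un


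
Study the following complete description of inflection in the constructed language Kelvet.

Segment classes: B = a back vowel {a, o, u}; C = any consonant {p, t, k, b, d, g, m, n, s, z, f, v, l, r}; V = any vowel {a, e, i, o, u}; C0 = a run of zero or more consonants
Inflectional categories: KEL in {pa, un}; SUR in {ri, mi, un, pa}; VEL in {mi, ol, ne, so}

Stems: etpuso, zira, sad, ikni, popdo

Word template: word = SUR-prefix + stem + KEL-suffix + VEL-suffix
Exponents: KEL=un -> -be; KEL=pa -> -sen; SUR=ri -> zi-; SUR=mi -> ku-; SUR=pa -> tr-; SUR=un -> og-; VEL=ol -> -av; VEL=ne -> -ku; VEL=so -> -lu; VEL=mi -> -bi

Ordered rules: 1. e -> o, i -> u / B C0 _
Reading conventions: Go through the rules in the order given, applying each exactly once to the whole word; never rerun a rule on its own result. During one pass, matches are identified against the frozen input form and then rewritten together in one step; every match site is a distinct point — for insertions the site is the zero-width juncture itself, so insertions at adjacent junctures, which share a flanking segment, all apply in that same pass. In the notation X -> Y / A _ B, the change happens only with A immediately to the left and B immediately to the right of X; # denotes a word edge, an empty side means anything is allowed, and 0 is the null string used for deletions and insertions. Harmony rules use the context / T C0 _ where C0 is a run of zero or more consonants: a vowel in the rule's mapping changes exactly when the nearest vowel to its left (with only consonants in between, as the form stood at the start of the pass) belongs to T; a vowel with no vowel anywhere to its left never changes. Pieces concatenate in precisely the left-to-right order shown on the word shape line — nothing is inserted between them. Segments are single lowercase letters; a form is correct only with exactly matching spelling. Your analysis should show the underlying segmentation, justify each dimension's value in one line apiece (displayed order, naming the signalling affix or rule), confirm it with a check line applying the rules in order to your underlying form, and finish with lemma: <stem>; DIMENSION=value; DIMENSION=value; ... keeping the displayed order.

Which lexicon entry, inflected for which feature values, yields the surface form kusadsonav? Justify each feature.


underlying: ku-sad-sen-av
KEL=pa - signalled by the affix -sen
SUR=mi - signalled by the affix ku-
VEL=ol - signalled by the affix -av
check: kusadsenav -> kusadsonav
lemma: sad; KEL=pa; SUR=mi; VEL=ol


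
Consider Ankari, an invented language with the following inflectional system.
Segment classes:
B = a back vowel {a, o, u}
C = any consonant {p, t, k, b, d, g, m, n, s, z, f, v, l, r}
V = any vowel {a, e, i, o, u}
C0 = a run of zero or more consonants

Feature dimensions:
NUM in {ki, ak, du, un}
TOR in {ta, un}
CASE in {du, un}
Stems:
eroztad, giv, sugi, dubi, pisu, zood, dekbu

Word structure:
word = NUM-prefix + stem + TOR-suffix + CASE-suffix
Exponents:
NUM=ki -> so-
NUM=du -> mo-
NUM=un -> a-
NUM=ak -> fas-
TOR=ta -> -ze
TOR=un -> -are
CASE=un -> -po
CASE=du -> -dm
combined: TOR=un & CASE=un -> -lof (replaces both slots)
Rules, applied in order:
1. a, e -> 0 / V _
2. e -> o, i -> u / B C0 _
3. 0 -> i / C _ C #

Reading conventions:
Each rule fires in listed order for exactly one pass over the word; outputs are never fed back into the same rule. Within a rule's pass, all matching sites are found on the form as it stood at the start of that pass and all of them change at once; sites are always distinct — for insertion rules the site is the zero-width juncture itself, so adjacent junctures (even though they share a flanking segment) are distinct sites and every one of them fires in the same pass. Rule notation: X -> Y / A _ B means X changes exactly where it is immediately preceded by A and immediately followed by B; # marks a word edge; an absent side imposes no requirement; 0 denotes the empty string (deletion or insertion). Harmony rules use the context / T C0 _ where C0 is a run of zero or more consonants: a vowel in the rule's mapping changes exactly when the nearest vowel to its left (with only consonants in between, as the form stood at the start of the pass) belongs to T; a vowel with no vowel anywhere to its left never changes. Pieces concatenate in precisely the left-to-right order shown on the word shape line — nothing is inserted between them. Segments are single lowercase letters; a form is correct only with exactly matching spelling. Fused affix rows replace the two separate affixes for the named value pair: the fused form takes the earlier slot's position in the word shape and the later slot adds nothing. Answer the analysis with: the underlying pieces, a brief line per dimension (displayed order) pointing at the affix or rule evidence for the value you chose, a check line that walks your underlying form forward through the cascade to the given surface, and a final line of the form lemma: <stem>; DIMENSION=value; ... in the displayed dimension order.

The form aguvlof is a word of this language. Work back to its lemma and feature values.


underlying: a-giv-lof
NUM=un - signalled by the affix a-
TOR=un - signalled by the combined affix row
CASE=un - signalled by the combined affix row
check: agivlof -> agivlof -> aguvlof -> aguvlof
lemma: giv; NUM=un; TOR=un; CASE=un


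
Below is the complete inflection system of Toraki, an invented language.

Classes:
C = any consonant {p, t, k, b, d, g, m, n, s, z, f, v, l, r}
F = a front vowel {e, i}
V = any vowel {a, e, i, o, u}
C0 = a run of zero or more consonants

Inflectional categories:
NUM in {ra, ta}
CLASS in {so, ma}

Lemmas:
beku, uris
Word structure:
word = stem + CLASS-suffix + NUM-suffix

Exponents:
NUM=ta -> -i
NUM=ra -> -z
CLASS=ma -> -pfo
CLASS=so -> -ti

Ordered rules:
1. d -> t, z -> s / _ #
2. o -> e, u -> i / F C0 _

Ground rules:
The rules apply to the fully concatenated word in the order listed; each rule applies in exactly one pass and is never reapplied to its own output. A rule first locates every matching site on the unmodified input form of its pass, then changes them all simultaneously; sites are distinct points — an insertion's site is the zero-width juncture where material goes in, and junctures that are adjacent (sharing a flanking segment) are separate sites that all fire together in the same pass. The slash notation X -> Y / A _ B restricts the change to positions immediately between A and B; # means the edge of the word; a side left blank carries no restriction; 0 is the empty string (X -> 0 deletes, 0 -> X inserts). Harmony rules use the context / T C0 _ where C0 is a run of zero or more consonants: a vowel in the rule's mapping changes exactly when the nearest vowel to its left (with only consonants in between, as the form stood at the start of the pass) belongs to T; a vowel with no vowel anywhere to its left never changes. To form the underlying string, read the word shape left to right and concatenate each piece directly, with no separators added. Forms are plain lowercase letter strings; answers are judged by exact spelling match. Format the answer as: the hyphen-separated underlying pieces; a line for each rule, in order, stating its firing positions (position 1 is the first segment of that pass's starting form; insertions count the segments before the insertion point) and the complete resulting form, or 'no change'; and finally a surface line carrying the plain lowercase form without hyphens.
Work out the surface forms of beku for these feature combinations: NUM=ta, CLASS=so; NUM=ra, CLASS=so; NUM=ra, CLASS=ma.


cell NUM=ta, CLASS=so:
underlying: beku-ti-i
1. d -> t, z -> s / _ #: no change
2. o -> e, u -> i / F C0 _: fires at position(s) 4: bekitii
surface: bekitii

cell NUM=ra, CLASS=so:
underlying: beku-ti-z
1. d -> t, z -> s / _ #: fires at position(s) 7: bekutis
2. o -> e, u -> i / F C0 _: fires at position(s) 4: bekitis
surface: bekitis

cell NUM=ra, CLASS=ma:
underlying: beku-pfo-z
1. d -> t, z -> s / _ #: fires at position(s) 8: bekupfos
2. o -> e, u -> i / F C0 _: fires at position(s) 4: bekipfos
surface: bekipfos


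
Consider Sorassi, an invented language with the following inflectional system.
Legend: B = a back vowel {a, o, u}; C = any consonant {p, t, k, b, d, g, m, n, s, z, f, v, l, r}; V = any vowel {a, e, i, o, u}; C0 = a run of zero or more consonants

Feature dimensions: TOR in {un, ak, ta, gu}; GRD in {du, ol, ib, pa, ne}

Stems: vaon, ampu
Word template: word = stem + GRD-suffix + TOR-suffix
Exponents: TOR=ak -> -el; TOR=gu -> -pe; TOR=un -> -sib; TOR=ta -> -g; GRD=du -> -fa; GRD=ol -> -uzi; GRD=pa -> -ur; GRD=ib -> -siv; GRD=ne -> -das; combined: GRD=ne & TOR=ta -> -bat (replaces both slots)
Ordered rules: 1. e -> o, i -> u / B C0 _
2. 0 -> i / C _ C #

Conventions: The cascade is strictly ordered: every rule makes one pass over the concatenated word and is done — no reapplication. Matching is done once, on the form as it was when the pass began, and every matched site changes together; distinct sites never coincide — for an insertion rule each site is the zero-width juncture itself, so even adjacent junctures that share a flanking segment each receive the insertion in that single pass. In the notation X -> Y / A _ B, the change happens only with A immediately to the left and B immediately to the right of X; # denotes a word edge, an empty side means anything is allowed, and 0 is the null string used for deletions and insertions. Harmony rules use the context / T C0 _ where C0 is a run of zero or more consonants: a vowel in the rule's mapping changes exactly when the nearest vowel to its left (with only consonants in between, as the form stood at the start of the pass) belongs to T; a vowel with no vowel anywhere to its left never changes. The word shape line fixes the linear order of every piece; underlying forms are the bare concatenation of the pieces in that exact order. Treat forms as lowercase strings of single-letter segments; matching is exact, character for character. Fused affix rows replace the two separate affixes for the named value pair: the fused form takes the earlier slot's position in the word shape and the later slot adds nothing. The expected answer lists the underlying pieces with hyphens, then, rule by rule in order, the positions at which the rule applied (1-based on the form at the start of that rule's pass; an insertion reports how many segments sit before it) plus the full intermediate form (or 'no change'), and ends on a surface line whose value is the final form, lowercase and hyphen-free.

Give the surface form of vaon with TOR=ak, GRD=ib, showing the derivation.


underlying: vaon-siv-el
1. e -> o, i -> u / B C0 _: fires at position(s) 6: vaonsuvel
2. 0 -> i / C _ C #: no change
surface: vaonsuvel


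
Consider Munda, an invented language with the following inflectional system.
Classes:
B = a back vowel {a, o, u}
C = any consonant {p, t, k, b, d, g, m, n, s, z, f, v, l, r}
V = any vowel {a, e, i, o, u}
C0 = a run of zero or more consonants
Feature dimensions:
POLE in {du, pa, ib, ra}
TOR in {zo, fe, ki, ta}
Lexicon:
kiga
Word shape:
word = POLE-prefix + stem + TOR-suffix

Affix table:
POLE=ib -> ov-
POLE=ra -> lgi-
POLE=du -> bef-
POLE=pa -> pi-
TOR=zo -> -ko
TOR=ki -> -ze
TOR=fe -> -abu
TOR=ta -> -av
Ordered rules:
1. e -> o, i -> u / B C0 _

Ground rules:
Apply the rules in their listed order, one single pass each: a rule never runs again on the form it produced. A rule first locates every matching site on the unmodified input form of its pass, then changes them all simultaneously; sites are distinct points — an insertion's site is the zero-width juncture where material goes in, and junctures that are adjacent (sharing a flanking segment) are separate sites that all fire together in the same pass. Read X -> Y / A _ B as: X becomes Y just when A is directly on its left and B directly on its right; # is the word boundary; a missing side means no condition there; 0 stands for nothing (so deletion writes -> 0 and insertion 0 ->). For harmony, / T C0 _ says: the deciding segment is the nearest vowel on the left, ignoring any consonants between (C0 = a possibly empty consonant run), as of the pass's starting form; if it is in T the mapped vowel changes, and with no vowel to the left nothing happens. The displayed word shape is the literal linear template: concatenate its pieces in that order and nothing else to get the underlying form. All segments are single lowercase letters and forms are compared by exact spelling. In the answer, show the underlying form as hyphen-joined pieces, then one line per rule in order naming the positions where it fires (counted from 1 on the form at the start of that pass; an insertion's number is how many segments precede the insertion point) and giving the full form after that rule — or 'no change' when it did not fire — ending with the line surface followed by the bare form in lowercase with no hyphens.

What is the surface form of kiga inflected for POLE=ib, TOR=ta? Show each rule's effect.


underlying: ov-kiga-av
1. e -> o, i -> u / B C0 _: fires at position(s) 4: ovkugaav
surface: ovkugaav


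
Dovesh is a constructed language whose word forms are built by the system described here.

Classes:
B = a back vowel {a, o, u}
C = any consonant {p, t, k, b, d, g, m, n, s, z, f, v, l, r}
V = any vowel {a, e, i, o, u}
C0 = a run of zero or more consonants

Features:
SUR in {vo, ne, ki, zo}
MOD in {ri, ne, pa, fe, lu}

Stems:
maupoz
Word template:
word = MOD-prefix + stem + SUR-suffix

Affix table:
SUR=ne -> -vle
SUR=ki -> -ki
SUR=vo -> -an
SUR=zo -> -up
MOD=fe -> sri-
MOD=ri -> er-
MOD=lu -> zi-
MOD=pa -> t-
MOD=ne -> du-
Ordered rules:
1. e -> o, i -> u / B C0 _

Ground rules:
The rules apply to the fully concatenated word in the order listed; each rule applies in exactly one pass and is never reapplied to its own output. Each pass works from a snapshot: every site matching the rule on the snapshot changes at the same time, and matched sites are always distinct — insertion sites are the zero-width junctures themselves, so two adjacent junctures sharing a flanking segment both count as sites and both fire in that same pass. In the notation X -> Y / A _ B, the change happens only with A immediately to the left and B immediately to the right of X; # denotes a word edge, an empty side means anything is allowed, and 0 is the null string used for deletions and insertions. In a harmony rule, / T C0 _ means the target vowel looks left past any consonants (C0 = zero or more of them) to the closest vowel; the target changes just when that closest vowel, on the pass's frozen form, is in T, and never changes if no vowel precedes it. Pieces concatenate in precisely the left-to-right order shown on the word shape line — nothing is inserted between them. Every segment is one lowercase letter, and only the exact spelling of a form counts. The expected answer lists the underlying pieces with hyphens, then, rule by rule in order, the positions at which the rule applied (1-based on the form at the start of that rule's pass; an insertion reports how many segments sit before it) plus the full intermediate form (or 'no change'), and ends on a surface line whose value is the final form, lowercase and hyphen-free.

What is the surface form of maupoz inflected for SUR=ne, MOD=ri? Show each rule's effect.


underlying: er-maupoz-vle
1. e -> o, i -> u / B C0 _: fires at position(s) 11: ermaupozvlo
surface: ermaupozvlo


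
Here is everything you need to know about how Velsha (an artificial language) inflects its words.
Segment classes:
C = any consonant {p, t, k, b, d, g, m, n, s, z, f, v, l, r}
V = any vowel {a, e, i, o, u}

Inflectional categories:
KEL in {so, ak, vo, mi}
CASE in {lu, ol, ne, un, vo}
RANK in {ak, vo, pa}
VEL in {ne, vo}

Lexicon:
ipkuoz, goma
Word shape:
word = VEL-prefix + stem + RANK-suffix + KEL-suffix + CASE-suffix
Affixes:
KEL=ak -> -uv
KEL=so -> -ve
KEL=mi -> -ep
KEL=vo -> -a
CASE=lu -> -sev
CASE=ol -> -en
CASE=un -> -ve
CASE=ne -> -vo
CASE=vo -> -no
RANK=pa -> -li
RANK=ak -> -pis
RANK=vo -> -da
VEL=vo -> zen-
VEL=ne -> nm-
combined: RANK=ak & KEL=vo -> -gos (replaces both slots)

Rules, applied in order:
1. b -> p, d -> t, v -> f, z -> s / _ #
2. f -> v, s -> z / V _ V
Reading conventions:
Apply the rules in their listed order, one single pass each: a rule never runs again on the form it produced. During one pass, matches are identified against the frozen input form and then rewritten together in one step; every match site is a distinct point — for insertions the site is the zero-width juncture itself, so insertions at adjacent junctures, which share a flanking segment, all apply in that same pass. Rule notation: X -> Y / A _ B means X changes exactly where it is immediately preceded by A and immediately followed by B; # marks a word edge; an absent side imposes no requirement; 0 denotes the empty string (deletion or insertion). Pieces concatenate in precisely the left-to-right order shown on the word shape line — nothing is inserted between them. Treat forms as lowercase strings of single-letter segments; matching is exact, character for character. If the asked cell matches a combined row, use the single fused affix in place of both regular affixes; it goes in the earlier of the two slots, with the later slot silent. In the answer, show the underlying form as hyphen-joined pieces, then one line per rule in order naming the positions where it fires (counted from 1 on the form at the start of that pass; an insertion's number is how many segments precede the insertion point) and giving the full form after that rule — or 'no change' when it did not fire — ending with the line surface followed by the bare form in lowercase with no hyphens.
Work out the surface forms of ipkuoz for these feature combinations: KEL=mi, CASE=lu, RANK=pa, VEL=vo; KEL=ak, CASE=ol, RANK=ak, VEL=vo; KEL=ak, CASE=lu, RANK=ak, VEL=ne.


cell KEL=mi, CASE=lu, RANK=pa, VEL=vo:
underlying: zen-ipkuoz-li-ep-sev
1. b -> p, d -> t, v -> f, z -> s / _ #: fires at position(s) 16: zenipkuozliepsef
2. f -> v, s -> z / V _ V: no change
surface: zenipkuozliepsef

cell KEL=ak, CASE=ol, RANK=ak, VEL=vo:
underlying: zen-ipkuoz-pis-uv-en
1. b -> p, d -> t, v -> f, z -> s / _ #: no change
2. f -> v, s -> z / V _ V: fires at position(s) 12: zenipkuozpizuven
surface: zenipkuozpizuven

cell KEL=ak, CASE=lu, RANK=ak, VEL=ne:
underlying: nm-ipkuoz-pis-uv-sev
1. b -> p, d -> t, v -> f, z -> s / _ #: fires at position(s) 16: nmipkuozpisuvsef
2. f -> v, s -> z / V _ V: fires at position(s) 11: nmipkuozpizuvsef
surface: nmipkuozpizuvsef


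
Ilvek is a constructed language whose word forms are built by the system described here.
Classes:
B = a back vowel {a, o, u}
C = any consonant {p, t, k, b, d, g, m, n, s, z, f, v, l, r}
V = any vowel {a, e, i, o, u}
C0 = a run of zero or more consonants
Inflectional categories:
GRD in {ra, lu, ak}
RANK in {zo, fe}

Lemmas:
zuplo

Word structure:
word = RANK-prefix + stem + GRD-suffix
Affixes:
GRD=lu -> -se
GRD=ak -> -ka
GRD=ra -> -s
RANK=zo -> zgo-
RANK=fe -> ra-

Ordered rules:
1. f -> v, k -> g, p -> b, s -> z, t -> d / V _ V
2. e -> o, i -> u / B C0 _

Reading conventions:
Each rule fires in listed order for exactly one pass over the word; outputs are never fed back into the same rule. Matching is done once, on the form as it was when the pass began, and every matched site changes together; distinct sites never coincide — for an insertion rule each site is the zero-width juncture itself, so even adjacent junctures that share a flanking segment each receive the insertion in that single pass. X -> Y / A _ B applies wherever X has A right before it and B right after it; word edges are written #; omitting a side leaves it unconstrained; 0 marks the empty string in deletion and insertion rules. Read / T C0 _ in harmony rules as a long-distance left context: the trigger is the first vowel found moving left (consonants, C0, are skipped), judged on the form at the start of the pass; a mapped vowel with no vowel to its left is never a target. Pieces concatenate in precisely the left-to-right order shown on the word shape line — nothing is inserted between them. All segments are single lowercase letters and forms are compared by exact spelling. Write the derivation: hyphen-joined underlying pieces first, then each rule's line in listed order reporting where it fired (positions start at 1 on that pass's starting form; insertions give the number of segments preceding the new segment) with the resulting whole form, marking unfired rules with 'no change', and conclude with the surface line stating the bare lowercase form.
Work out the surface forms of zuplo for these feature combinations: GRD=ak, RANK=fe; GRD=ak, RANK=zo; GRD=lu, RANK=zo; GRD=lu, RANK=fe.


cell GRD=ak, RANK=fe:
underlying: ra-zuplo-ka
1. f -> v, k -> g, p -> b, s -> z, t -> d / V _ V: fires at position(s) 8: razuploga
2. e -> o, i -> u / B C0 _: no change
surface: razuploga

cell GRD=ak, RANK=zo:
underlying: zgo-zuplo-ka
1. f -> v, k -> g, p -> b, s -> z, t -> d / V _ V: fires at position(s) 9: zgozuploga
2. e -> o, i -> u / B C0 _: no change
surface: zgozuploga

cell GRD=lu, RANK=zo:
underlying: zgo-zuplo-se
1. f -> v, k -> g, p -> b, s -> z, t -> d / V _ V: fires at position(s) 9: zgozuploze
2. e -> o, i -> u / B C0 _: fires at position(s) 10: zgozuplozo
surface: zgozuplozo

cell GRD=lu, RANK=fe:
underlying: ra-zuplo-se
1. f -> v, k -> g, p -> b, s -> z, t -> d / V _ V: fires at position(s) 8: razuploze
2. e -> o, i -> u / B C0 _: fires at position(s) 9: razuplozo
surface: razuplozo


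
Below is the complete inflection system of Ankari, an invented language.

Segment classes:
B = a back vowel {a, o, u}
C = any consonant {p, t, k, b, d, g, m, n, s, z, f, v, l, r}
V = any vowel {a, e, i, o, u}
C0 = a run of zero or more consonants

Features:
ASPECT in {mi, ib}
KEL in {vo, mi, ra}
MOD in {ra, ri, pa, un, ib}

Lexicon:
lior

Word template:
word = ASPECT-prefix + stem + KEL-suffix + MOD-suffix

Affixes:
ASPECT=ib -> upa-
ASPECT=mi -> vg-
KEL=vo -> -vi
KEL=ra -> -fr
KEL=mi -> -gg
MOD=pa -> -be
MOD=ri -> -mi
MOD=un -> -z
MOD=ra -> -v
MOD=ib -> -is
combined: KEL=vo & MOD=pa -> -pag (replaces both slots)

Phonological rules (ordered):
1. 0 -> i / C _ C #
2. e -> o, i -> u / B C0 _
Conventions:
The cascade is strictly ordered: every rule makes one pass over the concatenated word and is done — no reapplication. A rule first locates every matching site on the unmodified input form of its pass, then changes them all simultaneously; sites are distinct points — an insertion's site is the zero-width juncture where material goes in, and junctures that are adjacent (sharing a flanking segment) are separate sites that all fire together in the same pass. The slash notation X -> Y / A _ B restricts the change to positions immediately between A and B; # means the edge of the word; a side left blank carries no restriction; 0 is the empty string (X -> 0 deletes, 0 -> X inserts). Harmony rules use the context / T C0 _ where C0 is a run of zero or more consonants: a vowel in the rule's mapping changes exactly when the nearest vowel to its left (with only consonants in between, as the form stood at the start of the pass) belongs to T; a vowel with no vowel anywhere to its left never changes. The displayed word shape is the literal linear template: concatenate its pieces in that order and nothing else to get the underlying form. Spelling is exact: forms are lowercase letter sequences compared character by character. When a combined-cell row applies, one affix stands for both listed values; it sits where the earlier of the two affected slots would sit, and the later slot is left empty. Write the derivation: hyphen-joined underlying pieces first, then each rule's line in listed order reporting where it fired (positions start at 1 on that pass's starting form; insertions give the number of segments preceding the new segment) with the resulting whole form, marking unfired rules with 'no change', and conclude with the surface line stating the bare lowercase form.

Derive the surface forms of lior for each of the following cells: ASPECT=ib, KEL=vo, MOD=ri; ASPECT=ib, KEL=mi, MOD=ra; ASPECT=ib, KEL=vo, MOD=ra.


cell ASPECT=ib, KEL=vo, MOD=ri:
underlying: upa-lior-vi-mi
1. 0 -> i / C _ C #: no change
2. e -> o, i -> u / B C0 _: fires at position(s) 5, 9: upaluorvumi
surface: upaluorvumi

cell ASPECT=ib, KEL=mi, MOD=ra:
underlying: upa-lior-gg-v
1. 0 -> i / C _ C #: inserts after position(s) 9: upaliorggiv
2. e -> o, i -> u / B C0 _: fires at position(s) 5, 10: upaluorgguv
surface: upaluorgguv

cell ASPECT=ib, KEL=vo, MOD=ra:
underlying: upa-lior-vi-v
1. 0 -> i / C _ C #: no change
2. e -> o, i -> u / B C0 _: fires at position(s) 5, 9: upaluorvuv
surface: upaluorvuv
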